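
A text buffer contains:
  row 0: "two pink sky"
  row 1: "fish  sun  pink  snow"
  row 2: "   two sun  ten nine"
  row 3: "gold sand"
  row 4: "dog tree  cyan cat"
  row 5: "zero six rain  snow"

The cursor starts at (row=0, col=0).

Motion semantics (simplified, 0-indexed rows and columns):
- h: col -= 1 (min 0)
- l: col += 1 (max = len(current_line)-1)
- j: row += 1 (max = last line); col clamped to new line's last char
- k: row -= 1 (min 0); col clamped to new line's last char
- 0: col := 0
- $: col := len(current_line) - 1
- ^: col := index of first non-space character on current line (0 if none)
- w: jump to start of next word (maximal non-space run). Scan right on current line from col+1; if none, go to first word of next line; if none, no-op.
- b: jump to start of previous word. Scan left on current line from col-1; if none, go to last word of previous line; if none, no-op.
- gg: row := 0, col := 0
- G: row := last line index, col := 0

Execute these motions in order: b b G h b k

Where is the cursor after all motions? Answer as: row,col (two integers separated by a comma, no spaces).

After 1 (b): row=0 col=0 char='t'
After 2 (b): row=0 col=0 char='t'
After 3 (G): row=5 col=0 char='z'
After 4 (h): row=5 col=0 char='z'
After 5 (b): row=4 col=15 char='c'
After 6 (k): row=3 col=8 char='d'

Answer: 3,8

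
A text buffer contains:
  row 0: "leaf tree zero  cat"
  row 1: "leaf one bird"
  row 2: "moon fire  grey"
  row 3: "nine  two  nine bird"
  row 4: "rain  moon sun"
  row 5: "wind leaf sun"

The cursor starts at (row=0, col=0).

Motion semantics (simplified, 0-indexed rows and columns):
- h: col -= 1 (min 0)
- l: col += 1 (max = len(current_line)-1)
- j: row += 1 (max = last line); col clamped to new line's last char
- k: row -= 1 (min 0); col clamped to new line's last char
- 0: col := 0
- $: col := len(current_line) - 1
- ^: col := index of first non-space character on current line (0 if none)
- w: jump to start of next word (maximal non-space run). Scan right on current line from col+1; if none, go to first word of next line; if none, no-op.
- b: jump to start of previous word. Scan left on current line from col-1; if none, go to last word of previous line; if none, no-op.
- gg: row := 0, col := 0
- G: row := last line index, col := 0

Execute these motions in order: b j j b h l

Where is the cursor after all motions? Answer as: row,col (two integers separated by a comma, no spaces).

Answer: 1,9

Derivation:
After 1 (b): row=0 col=0 char='l'
After 2 (j): row=1 col=0 char='l'
After 3 (j): row=2 col=0 char='m'
After 4 (b): row=1 col=9 char='b'
After 5 (h): row=1 col=8 char='_'
After 6 (l): row=1 col=9 char='b'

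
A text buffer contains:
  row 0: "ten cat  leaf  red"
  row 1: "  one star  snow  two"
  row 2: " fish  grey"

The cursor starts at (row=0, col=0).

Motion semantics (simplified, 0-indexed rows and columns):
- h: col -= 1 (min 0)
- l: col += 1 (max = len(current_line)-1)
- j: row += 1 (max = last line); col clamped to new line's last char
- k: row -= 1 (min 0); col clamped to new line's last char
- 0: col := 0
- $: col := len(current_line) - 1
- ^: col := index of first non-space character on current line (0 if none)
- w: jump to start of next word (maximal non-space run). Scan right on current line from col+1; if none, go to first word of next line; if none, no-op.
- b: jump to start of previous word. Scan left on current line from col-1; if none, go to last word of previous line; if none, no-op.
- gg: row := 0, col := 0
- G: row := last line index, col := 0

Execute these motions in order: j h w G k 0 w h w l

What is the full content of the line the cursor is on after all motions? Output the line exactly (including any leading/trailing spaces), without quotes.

After 1 (j): row=1 col=0 char='_'
After 2 (h): row=1 col=0 char='_'
After 3 (w): row=1 col=2 char='o'
After 4 (G): row=2 col=0 char='_'
After 5 (k): row=1 col=0 char='_'
After 6 (0): row=1 col=0 char='_'
After 7 (w): row=1 col=2 char='o'
After 8 (h): row=1 col=1 char='_'
After 9 (w): row=1 col=2 char='o'
After 10 (l): row=1 col=3 char='n'

Answer:   one star  snow  two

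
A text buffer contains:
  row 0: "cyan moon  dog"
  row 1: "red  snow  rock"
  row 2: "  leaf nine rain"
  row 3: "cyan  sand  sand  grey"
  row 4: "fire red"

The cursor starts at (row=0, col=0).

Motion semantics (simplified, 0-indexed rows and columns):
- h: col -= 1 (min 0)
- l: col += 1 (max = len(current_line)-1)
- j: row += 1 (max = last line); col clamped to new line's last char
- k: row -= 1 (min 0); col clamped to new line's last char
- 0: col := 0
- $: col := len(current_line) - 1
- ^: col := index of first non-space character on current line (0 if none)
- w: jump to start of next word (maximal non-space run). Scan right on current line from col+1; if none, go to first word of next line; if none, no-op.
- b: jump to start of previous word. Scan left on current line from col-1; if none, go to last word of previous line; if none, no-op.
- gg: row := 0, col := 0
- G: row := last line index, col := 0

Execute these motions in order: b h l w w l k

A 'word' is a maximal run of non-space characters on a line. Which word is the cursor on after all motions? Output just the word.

Answer: dog

Derivation:
After 1 (b): row=0 col=0 char='c'
After 2 (h): row=0 col=0 char='c'
After 3 (l): row=0 col=1 char='y'
After 4 (w): row=0 col=5 char='m'
After 5 (w): row=0 col=11 char='d'
After 6 (l): row=0 col=12 char='o'
After 7 (k): row=0 col=12 char='o'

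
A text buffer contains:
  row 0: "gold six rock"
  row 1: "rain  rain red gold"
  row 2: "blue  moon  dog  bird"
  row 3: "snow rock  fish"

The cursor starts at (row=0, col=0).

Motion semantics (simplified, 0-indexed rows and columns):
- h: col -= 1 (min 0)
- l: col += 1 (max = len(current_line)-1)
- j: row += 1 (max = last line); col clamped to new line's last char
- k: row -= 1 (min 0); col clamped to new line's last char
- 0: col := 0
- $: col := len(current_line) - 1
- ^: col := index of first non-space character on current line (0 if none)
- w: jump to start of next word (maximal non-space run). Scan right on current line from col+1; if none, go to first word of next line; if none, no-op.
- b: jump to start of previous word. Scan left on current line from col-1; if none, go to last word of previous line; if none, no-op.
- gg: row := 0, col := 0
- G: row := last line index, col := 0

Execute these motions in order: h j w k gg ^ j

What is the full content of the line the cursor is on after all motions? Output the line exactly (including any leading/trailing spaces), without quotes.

After 1 (h): row=0 col=0 char='g'
After 2 (j): row=1 col=0 char='r'
After 3 (w): row=1 col=6 char='r'
After 4 (k): row=0 col=6 char='i'
After 5 (gg): row=0 col=0 char='g'
After 6 (^): row=0 col=0 char='g'
After 7 (j): row=1 col=0 char='r'

Answer: rain  rain red gold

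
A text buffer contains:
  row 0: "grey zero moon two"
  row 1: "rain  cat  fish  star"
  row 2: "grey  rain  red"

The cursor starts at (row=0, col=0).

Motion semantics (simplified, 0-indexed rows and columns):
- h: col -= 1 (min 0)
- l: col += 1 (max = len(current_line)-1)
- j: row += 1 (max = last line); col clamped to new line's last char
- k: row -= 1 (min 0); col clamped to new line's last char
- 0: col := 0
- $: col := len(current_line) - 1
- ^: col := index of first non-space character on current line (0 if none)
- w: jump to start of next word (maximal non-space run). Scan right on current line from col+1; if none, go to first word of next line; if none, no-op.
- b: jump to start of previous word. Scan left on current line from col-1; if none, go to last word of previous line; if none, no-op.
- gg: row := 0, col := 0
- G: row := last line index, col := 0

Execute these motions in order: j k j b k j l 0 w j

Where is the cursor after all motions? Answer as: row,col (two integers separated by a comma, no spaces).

Answer: 2,6

Derivation:
After 1 (j): row=1 col=0 char='r'
After 2 (k): row=0 col=0 char='g'
After 3 (j): row=1 col=0 char='r'
After 4 (b): row=0 col=15 char='t'
After 5 (k): row=0 col=15 char='t'
After 6 (j): row=1 col=15 char='_'
After 7 (l): row=1 col=16 char='_'
After 8 (0): row=1 col=0 char='r'
After 9 (w): row=1 col=6 char='c'
After 10 (j): row=2 col=6 char='r'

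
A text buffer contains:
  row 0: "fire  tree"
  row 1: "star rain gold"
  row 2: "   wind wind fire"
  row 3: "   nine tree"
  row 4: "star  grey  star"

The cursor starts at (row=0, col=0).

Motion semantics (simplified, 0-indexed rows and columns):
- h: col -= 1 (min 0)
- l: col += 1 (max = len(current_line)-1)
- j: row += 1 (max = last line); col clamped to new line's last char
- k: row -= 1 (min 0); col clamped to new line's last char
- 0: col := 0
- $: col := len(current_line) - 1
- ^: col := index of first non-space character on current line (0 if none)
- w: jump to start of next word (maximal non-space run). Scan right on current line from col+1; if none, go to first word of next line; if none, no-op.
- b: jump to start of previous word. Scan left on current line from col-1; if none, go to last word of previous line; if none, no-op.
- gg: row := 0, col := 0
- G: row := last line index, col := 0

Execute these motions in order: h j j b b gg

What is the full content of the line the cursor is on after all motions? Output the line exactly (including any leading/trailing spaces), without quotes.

Answer: fire  tree

Derivation:
After 1 (h): row=0 col=0 char='f'
After 2 (j): row=1 col=0 char='s'
After 3 (j): row=2 col=0 char='_'
After 4 (b): row=1 col=10 char='g'
After 5 (b): row=1 col=5 char='r'
After 6 (gg): row=0 col=0 char='f'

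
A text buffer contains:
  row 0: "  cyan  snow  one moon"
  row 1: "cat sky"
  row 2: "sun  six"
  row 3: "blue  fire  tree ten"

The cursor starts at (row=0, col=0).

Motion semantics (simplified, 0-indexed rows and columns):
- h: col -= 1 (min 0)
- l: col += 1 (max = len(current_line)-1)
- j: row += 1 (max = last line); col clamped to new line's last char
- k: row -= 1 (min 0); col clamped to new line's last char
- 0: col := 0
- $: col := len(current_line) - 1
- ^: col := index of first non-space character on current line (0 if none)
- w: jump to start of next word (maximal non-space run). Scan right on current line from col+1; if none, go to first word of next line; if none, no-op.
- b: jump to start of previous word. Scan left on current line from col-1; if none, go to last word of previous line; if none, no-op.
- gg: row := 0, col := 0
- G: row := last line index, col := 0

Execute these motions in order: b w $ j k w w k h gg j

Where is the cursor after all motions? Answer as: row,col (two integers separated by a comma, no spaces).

After 1 (b): row=0 col=0 char='_'
After 2 (w): row=0 col=2 char='c'
After 3 ($): row=0 col=21 char='n'
After 4 (j): row=1 col=6 char='y'
After 5 (k): row=0 col=6 char='_'
After 6 (w): row=0 col=8 char='s'
After 7 (w): row=0 col=14 char='o'
After 8 (k): row=0 col=14 char='o'
After 9 (h): row=0 col=13 char='_'
After 10 (gg): row=0 col=0 char='_'
After 11 (j): row=1 col=0 char='c'

Answer: 1,0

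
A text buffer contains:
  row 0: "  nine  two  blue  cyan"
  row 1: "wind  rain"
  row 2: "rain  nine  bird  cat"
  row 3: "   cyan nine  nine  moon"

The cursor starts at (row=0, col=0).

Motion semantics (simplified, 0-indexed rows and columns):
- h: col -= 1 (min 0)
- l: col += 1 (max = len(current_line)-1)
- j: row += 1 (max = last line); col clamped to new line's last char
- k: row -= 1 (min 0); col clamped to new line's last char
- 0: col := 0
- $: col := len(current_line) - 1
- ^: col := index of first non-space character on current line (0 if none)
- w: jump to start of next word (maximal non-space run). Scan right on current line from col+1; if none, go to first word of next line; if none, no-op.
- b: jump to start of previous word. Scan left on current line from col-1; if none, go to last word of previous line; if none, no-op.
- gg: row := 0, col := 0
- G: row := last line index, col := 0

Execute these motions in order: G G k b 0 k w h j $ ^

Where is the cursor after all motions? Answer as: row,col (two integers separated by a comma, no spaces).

Answer: 1,0

Derivation:
After 1 (G): row=3 col=0 char='_'
After 2 (G): row=3 col=0 char='_'
After 3 (k): row=2 col=0 char='r'
After 4 (b): row=1 col=6 char='r'
After 5 (0): row=1 col=0 char='w'
After 6 (k): row=0 col=0 char='_'
After 7 (w): row=0 col=2 char='n'
After 8 (h): row=0 col=1 char='_'
After 9 (j): row=1 col=1 char='i'
After 10 ($): row=1 col=9 char='n'
After 11 (^): row=1 col=0 char='w'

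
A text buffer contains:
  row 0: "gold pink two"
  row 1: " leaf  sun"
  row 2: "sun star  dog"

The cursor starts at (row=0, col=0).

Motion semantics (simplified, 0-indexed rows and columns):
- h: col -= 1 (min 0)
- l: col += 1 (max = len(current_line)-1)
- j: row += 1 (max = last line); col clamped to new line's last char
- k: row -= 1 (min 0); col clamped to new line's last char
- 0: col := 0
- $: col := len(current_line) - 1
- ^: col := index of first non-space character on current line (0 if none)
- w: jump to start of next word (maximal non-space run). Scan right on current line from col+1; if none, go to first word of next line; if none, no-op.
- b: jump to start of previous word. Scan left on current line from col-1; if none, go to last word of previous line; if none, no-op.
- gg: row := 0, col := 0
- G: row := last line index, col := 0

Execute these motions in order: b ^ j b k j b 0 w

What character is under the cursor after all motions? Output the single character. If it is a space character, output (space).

After 1 (b): row=0 col=0 char='g'
After 2 (^): row=0 col=0 char='g'
After 3 (j): row=1 col=0 char='_'
After 4 (b): row=0 col=10 char='t'
After 5 (k): row=0 col=10 char='t'
After 6 (j): row=1 col=9 char='n'
After 7 (b): row=1 col=7 char='s'
After 8 (0): row=1 col=0 char='_'
After 9 (w): row=1 col=1 char='l'

Answer: l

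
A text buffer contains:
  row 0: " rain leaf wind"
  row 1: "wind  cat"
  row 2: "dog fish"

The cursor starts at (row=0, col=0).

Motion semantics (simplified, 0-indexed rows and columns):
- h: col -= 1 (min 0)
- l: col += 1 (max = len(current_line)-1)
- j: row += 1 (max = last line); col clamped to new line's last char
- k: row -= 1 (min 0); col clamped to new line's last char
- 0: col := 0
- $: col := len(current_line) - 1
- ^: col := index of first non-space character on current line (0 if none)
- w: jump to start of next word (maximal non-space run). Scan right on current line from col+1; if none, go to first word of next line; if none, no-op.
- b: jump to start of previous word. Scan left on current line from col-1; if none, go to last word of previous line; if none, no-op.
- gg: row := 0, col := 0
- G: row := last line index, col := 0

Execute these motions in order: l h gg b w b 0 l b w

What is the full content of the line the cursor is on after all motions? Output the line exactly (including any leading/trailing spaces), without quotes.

Answer:  rain leaf wind

Derivation:
After 1 (l): row=0 col=1 char='r'
After 2 (h): row=0 col=0 char='_'
After 3 (gg): row=0 col=0 char='_'
After 4 (b): row=0 col=0 char='_'
After 5 (w): row=0 col=1 char='r'
After 6 (b): row=0 col=1 char='r'
After 7 (0): row=0 col=0 char='_'
After 8 (l): row=0 col=1 char='r'
After 9 (b): row=0 col=1 char='r'
After 10 (w): row=0 col=6 char='l'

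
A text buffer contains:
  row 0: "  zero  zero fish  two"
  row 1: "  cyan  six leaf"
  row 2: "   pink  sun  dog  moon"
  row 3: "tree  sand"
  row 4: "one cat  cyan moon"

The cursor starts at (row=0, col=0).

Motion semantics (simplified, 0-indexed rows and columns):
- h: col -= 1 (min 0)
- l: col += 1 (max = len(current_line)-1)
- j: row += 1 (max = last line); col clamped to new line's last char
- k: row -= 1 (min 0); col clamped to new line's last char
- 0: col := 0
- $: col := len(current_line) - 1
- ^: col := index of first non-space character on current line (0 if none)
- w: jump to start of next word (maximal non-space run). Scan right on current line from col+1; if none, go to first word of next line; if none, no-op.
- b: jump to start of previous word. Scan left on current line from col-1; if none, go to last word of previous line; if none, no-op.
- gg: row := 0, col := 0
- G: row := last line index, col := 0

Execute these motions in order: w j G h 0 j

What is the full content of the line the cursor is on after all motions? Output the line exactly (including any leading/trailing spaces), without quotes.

After 1 (w): row=0 col=2 char='z'
After 2 (j): row=1 col=2 char='c'
After 3 (G): row=4 col=0 char='o'
After 4 (h): row=4 col=0 char='o'
After 5 (0): row=4 col=0 char='o'
After 6 (j): row=4 col=0 char='o'

Answer: one cat  cyan moon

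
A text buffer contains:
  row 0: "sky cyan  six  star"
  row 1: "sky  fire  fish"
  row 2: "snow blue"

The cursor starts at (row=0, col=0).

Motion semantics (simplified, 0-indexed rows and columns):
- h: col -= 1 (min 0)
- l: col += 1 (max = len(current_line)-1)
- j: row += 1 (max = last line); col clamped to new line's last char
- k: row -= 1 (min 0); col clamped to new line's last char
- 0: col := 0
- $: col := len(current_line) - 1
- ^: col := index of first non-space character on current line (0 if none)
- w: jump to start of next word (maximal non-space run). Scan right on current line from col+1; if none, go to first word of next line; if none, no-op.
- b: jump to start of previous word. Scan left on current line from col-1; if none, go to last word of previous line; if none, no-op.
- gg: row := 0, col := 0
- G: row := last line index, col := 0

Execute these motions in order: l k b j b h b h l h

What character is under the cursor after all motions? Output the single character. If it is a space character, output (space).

Answer: (space)

Derivation:
After 1 (l): row=0 col=1 char='k'
After 2 (k): row=0 col=1 char='k'
After 3 (b): row=0 col=0 char='s'
After 4 (j): row=1 col=0 char='s'
After 5 (b): row=0 col=15 char='s'
After 6 (h): row=0 col=14 char='_'
After 7 (b): row=0 col=10 char='s'
After 8 (h): row=0 col=9 char='_'
After 9 (l): row=0 col=10 char='s'
After 10 (h): row=0 col=9 char='_'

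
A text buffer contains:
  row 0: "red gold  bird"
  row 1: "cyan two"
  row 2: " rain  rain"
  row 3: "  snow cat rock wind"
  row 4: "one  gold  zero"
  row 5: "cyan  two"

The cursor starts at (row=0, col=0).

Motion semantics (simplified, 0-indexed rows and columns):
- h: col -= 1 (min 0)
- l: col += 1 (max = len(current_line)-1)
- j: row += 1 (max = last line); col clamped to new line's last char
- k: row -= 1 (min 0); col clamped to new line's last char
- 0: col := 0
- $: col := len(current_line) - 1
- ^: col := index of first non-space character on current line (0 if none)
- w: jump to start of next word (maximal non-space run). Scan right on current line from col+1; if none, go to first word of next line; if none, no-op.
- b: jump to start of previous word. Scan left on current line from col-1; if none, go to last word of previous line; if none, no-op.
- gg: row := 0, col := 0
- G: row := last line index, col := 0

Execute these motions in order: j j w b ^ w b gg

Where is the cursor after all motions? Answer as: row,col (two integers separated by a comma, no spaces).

After 1 (j): row=1 col=0 char='c'
After 2 (j): row=2 col=0 char='_'
After 3 (w): row=2 col=1 char='r'
After 4 (b): row=1 col=5 char='t'
After 5 (^): row=1 col=0 char='c'
After 6 (w): row=1 col=5 char='t'
After 7 (b): row=1 col=0 char='c'
After 8 (gg): row=0 col=0 char='r'

Answer: 0,0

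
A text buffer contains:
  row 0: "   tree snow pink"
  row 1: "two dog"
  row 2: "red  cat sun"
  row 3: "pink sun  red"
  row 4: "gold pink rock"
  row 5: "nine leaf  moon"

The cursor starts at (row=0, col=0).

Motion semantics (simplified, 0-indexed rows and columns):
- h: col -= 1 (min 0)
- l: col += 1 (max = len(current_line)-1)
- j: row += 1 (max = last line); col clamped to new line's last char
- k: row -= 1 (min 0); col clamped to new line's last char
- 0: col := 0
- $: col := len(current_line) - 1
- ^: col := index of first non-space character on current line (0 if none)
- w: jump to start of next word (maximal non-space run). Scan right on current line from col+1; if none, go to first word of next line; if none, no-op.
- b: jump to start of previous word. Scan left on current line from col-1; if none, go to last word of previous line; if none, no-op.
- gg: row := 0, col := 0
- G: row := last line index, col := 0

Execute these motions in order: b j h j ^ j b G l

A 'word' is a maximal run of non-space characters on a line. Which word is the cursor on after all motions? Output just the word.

Answer: nine

Derivation:
After 1 (b): row=0 col=0 char='_'
After 2 (j): row=1 col=0 char='t'
After 3 (h): row=1 col=0 char='t'
After 4 (j): row=2 col=0 char='r'
After 5 (^): row=2 col=0 char='r'
After 6 (j): row=3 col=0 char='p'
After 7 (b): row=2 col=9 char='s'
After 8 (G): row=5 col=0 char='n'
After 9 (l): row=5 col=1 char='i'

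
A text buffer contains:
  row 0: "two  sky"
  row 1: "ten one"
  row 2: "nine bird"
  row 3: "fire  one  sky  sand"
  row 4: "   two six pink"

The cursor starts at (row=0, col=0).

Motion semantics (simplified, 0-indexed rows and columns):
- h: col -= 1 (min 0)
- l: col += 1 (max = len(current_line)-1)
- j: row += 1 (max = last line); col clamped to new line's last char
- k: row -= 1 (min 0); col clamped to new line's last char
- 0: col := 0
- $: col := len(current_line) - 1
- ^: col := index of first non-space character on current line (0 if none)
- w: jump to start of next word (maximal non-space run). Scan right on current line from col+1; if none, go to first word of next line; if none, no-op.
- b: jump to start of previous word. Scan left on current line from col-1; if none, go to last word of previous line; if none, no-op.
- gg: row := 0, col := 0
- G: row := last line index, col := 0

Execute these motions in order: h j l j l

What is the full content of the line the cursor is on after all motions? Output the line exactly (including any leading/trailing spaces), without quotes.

Answer: nine bird

Derivation:
After 1 (h): row=0 col=0 char='t'
After 2 (j): row=1 col=0 char='t'
After 3 (l): row=1 col=1 char='e'
After 4 (j): row=2 col=1 char='i'
After 5 (l): row=2 col=2 char='n'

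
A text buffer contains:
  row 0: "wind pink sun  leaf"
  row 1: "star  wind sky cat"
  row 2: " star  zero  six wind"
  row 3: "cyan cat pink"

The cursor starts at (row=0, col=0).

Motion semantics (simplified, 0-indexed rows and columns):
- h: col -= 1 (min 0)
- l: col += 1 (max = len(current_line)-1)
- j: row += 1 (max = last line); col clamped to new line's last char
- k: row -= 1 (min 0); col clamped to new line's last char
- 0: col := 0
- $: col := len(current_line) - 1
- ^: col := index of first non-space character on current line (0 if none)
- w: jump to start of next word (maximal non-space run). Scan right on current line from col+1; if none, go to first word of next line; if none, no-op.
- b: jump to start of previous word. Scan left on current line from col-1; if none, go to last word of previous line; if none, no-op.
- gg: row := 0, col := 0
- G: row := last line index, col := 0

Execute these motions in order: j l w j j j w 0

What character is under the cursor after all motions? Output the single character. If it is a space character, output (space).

After 1 (j): row=1 col=0 char='s'
After 2 (l): row=1 col=1 char='t'
After 3 (w): row=1 col=6 char='w'
After 4 (j): row=2 col=6 char='_'
After 5 (j): row=3 col=6 char='a'
After 6 (j): row=3 col=6 char='a'
After 7 (w): row=3 col=9 char='p'
After 8 (0): row=3 col=0 char='c'

Answer: c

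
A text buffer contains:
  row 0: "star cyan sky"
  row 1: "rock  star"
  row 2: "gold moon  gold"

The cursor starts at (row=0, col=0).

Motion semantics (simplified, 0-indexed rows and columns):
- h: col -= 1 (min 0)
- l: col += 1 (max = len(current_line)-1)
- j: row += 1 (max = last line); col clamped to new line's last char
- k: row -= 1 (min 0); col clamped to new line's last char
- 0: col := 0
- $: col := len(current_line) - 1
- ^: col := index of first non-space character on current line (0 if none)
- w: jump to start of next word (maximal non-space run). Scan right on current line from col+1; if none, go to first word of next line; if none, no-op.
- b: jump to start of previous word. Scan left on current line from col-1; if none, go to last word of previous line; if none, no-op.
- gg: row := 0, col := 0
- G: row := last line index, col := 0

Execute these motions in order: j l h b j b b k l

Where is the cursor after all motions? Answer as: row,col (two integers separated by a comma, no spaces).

Answer: 0,1

Derivation:
After 1 (j): row=1 col=0 char='r'
After 2 (l): row=1 col=1 char='o'
After 3 (h): row=1 col=0 char='r'
After 4 (b): row=0 col=10 char='s'
After 5 (j): row=1 col=9 char='r'
After 6 (b): row=1 col=6 char='s'
After 7 (b): row=1 col=0 char='r'
After 8 (k): row=0 col=0 char='s'
After 9 (l): row=0 col=1 char='t'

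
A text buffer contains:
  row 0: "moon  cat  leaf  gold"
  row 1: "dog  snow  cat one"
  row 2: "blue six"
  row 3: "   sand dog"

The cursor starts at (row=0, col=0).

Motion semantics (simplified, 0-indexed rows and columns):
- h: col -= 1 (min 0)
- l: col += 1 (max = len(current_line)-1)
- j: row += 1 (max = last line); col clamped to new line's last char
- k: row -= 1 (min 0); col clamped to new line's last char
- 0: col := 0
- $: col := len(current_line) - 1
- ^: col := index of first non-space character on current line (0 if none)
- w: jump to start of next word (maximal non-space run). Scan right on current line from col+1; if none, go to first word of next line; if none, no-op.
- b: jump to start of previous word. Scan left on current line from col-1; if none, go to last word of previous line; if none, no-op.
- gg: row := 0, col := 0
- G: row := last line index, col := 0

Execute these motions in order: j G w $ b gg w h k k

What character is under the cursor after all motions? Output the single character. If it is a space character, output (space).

Answer: (space)

Derivation:
After 1 (j): row=1 col=0 char='d'
After 2 (G): row=3 col=0 char='_'
After 3 (w): row=3 col=3 char='s'
After 4 ($): row=3 col=10 char='g'
After 5 (b): row=3 col=8 char='d'
After 6 (gg): row=0 col=0 char='m'
After 7 (w): row=0 col=6 char='c'
After 8 (h): row=0 col=5 char='_'
After 9 (k): row=0 col=5 char='_'
After 10 (k): row=0 col=5 char='_'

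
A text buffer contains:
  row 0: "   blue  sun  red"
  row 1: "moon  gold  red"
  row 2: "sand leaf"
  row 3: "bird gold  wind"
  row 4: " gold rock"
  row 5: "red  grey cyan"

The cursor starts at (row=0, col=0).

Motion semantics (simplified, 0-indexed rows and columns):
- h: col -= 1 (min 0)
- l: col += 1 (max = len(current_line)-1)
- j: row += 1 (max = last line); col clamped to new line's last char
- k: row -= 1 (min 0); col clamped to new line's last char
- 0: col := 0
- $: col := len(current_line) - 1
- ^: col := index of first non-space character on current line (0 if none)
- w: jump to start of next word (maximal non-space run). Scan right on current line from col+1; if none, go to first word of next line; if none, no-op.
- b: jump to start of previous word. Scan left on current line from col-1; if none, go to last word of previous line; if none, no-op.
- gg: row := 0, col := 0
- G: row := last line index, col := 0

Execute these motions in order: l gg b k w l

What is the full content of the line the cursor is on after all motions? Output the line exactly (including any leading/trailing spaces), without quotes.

Answer:    blue  sun  red

Derivation:
After 1 (l): row=0 col=1 char='_'
After 2 (gg): row=0 col=0 char='_'
After 3 (b): row=0 col=0 char='_'
After 4 (k): row=0 col=0 char='_'
After 5 (w): row=0 col=3 char='b'
After 6 (l): row=0 col=4 char='l'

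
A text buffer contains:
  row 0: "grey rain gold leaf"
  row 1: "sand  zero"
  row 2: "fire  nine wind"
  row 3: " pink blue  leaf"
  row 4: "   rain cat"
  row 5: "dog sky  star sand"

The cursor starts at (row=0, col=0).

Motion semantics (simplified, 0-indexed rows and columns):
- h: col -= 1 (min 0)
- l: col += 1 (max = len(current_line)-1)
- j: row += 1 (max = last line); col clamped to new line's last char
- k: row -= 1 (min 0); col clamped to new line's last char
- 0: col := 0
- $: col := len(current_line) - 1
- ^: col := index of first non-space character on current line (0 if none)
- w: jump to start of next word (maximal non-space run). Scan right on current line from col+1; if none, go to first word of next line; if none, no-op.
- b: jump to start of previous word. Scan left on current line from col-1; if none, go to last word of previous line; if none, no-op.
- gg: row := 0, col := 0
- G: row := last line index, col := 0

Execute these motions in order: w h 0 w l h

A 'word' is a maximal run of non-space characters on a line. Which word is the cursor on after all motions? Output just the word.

After 1 (w): row=0 col=5 char='r'
After 2 (h): row=0 col=4 char='_'
After 3 (0): row=0 col=0 char='g'
After 4 (w): row=0 col=5 char='r'
After 5 (l): row=0 col=6 char='a'
After 6 (h): row=0 col=5 char='r'

Answer: rain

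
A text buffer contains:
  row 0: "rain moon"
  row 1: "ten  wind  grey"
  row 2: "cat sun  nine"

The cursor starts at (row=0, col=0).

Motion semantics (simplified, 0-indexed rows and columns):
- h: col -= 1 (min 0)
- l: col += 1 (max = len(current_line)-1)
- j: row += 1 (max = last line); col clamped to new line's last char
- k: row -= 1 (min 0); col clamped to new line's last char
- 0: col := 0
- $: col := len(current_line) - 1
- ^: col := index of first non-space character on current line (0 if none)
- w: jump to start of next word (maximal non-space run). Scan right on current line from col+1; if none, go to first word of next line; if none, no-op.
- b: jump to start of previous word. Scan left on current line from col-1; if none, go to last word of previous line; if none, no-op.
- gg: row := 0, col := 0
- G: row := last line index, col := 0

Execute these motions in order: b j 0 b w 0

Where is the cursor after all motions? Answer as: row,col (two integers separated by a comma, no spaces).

Answer: 1,0

Derivation:
After 1 (b): row=0 col=0 char='r'
After 2 (j): row=1 col=0 char='t'
After 3 (0): row=1 col=0 char='t'
After 4 (b): row=0 col=5 char='m'
After 5 (w): row=1 col=0 char='t'
After 6 (0): row=1 col=0 char='t'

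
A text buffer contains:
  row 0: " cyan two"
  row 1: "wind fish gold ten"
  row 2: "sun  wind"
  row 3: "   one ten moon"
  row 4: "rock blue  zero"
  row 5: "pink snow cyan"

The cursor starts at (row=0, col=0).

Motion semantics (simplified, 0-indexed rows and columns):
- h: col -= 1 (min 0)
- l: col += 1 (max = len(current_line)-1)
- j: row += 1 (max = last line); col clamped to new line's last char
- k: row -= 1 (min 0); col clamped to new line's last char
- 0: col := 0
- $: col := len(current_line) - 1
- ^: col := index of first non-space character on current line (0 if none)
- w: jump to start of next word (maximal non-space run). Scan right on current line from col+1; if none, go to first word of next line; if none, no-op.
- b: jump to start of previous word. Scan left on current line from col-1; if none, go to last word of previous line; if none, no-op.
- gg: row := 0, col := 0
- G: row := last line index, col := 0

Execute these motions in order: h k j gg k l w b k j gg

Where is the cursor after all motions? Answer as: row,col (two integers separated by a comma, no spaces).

Answer: 0,0

Derivation:
After 1 (h): row=0 col=0 char='_'
After 2 (k): row=0 col=0 char='_'
After 3 (j): row=1 col=0 char='w'
After 4 (gg): row=0 col=0 char='_'
After 5 (k): row=0 col=0 char='_'
After 6 (l): row=0 col=1 char='c'
After 7 (w): row=0 col=6 char='t'
After 8 (b): row=0 col=1 char='c'
After 9 (k): row=0 col=1 char='c'
After 10 (j): row=1 col=1 char='i'
After 11 (gg): row=0 col=0 char='_'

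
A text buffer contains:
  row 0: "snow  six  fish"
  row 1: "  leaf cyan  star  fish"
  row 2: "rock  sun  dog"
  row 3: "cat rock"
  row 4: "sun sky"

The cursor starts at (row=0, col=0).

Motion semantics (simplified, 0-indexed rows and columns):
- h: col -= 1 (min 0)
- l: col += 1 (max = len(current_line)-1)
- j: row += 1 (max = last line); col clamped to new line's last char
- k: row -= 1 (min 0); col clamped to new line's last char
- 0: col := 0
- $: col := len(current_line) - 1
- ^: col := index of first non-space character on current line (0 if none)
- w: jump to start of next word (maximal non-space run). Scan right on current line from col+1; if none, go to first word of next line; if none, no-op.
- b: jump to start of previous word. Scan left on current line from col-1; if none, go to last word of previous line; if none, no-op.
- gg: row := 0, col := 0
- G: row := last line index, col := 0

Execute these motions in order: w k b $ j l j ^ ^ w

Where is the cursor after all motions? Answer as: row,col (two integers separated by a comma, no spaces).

After 1 (w): row=0 col=6 char='s'
After 2 (k): row=0 col=6 char='s'
After 3 (b): row=0 col=0 char='s'
After 4 ($): row=0 col=14 char='h'
After 5 (j): row=1 col=14 char='t'
After 6 (l): row=1 col=15 char='a'
After 7 (j): row=2 col=13 char='g'
After 8 (^): row=2 col=0 char='r'
After 9 (^): row=2 col=0 char='r'
After 10 (w): row=2 col=6 char='s'

Answer: 2,6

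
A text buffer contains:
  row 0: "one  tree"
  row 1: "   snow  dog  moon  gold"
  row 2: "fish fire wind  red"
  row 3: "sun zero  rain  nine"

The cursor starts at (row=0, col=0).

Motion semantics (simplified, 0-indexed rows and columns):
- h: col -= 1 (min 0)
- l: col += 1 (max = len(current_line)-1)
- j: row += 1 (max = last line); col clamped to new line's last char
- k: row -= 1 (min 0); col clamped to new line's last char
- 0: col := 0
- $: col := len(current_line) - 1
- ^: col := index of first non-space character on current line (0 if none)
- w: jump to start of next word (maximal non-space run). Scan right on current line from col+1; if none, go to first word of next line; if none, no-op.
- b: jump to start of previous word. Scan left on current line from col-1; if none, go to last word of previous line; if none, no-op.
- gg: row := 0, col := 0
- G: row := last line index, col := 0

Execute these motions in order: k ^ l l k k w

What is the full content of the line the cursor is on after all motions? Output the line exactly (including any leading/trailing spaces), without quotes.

Answer: one  tree

Derivation:
After 1 (k): row=0 col=0 char='o'
After 2 (^): row=0 col=0 char='o'
After 3 (l): row=0 col=1 char='n'
After 4 (l): row=0 col=2 char='e'
After 5 (k): row=0 col=2 char='e'
After 6 (k): row=0 col=2 char='e'
After 7 (w): row=0 col=5 char='t'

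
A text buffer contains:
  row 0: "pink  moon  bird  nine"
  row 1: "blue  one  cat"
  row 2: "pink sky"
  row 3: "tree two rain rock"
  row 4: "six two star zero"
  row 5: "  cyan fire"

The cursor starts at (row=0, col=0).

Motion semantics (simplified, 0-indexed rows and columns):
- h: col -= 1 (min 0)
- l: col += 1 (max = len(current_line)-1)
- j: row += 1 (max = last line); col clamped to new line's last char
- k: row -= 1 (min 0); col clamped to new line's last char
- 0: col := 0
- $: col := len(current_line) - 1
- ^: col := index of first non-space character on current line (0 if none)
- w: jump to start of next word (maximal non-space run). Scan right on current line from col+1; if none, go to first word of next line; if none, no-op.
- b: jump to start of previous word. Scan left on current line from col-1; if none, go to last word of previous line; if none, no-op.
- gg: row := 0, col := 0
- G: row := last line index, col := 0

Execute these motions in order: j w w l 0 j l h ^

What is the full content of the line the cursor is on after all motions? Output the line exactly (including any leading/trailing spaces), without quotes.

Answer: pink sky

Derivation:
After 1 (j): row=1 col=0 char='b'
After 2 (w): row=1 col=6 char='o'
After 3 (w): row=1 col=11 char='c'
After 4 (l): row=1 col=12 char='a'
After 5 (0): row=1 col=0 char='b'
After 6 (j): row=2 col=0 char='p'
After 7 (l): row=2 col=1 char='i'
After 8 (h): row=2 col=0 char='p'
After 9 (^): row=2 col=0 char='p'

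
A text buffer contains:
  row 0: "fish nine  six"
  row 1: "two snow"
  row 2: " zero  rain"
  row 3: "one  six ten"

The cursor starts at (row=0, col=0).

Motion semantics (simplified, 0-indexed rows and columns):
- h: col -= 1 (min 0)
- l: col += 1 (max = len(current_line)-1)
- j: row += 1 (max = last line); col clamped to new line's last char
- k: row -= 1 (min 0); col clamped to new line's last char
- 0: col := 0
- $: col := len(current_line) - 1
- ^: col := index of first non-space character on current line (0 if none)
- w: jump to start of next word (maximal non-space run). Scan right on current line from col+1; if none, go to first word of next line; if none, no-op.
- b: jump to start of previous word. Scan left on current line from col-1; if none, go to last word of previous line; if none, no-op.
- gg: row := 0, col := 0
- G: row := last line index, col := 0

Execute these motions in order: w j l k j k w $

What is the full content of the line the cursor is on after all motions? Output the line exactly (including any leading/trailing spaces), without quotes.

After 1 (w): row=0 col=5 char='n'
After 2 (j): row=1 col=5 char='n'
After 3 (l): row=1 col=6 char='o'
After 4 (k): row=0 col=6 char='i'
After 5 (j): row=1 col=6 char='o'
After 6 (k): row=0 col=6 char='i'
After 7 (w): row=0 col=11 char='s'
After 8 ($): row=0 col=13 char='x'

Answer: fish nine  six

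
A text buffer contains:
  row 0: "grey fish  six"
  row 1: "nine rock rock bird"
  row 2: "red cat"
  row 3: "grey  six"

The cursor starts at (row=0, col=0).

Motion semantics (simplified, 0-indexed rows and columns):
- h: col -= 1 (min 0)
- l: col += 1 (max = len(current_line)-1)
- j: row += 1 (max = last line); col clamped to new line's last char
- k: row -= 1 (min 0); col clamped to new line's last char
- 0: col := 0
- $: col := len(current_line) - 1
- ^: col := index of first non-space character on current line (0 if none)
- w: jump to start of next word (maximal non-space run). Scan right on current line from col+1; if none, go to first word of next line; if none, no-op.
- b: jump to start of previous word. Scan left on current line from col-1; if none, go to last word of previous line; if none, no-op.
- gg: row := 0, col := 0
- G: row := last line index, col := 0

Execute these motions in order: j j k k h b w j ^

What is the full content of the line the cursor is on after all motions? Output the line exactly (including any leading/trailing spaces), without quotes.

Answer: nine rock rock bird

Derivation:
After 1 (j): row=1 col=0 char='n'
After 2 (j): row=2 col=0 char='r'
After 3 (k): row=1 col=0 char='n'
After 4 (k): row=0 col=0 char='g'
After 5 (h): row=0 col=0 char='g'
After 6 (b): row=0 col=0 char='g'
After 7 (w): row=0 col=5 char='f'
After 8 (j): row=1 col=5 char='r'
After 9 (^): row=1 col=0 char='n'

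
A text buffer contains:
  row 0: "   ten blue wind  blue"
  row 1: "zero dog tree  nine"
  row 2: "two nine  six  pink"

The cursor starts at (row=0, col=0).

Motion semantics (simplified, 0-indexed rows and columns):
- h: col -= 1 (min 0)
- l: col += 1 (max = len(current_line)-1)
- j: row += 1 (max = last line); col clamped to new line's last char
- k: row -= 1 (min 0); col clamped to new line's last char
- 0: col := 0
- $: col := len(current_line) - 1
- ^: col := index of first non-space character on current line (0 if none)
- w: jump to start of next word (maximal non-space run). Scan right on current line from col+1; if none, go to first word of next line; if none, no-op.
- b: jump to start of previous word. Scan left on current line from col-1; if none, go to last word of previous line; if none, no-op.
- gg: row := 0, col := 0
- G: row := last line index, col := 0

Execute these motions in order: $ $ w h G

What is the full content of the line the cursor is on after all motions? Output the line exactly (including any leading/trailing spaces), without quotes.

Answer: two nine  six  pink

Derivation:
After 1 ($): row=0 col=21 char='e'
After 2 ($): row=0 col=21 char='e'
After 3 (w): row=1 col=0 char='z'
After 4 (h): row=1 col=0 char='z'
After 5 (G): row=2 col=0 char='t'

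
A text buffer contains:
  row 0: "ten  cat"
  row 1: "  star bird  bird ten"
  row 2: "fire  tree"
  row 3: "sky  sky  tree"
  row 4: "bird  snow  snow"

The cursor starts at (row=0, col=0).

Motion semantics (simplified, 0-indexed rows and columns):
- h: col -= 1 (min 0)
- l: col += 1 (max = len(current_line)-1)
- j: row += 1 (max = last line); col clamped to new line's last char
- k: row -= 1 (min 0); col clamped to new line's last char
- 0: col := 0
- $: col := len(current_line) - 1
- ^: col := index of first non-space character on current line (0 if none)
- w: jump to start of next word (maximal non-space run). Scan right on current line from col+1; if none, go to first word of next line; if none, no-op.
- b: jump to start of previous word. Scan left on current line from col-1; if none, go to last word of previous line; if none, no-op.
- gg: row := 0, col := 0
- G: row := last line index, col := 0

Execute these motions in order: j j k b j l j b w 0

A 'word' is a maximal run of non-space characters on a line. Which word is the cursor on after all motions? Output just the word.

Answer: fire

Derivation:
After 1 (j): row=1 col=0 char='_'
After 2 (j): row=2 col=0 char='f'
After 3 (k): row=1 col=0 char='_'
After 4 (b): row=0 col=5 char='c'
After 5 (j): row=1 col=5 char='r'
After 6 (l): row=1 col=6 char='_'
After 7 (j): row=2 col=6 char='t'
After 8 (b): row=2 col=0 char='f'
After 9 (w): row=2 col=6 char='t'
After 10 (0): row=2 col=0 char='f'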